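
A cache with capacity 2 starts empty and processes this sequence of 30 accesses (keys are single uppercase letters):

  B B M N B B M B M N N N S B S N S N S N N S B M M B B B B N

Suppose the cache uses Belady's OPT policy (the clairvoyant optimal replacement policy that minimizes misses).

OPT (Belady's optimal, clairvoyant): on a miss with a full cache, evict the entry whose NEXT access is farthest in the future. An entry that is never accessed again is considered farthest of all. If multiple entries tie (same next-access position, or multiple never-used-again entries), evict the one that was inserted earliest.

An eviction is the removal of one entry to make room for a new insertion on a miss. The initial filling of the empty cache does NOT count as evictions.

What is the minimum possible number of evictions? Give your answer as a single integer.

Answer: 8

Derivation:
OPT (Belady) simulation (capacity=2):
  1. access B: MISS. Cache: [B]
  2. access B: HIT. Next use of B: step 5. Cache: [B]
  3. access M: MISS. Cache: [B M]
  4. access N: MISS, evict M (next use: step 7). Cache: [B N]
  5. access B: HIT. Next use of B: step 6. Cache: [B N]
  6. access B: HIT. Next use of B: step 8. Cache: [B N]
  7. access M: MISS, evict N (next use: step 10). Cache: [B M]
  8. access B: HIT. Next use of B: step 14. Cache: [B M]
  9. access M: HIT. Next use of M: step 24. Cache: [B M]
  10. access N: MISS, evict M (next use: step 24). Cache: [B N]
  11. access N: HIT. Next use of N: step 12. Cache: [B N]
  12. access N: HIT. Next use of N: step 16. Cache: [B N]
  13. access S: MISS, evict N (next use: step 16). Cache: [B S]
  14. access B: HIT. Next use of B: step 23. Cache: [B S]
  15. access S: HIT. Next use of S: step 17. Cache: [B S]
  16. access N: MISS, evict B (next use: step 23). Cache: [S N]
  17. access S: HIT. Next use of S: step 19. Cache: [S N]
  18. access N: HIT. Next use of N: step 20. Cache: [S N]
  19. access S: HIT. Next use of S: step 22. Cache: [S N]
  20. access N: HIT. Next use of N: step 21. Cache: [S N]
  21. access N: HIT. Next use of N: step 30. Cache: [S N]
  22. access S: HIT. Next use of S: never. Cache: [S N]
  23. access B: MISS, evict S (next use: never). Cache: [N B]
  24. access M: MISS, evict N (next use: step 30). Cache: [B M]
  25. access M: HIT. Next use of M: never. Cache: [B M]
  26. access B: HIT. Next use of B: step 27. Cache: [B M]
  27. access B: HIT. Next use of B: step 28. Cache: [B M]
  28. access B: HIT. Next use of B: step 29. Cache: [B M]
  29. access B: HIT. Next use of B: never. Cache: [B M]
  30. access N: MISS, evict B (next use: never). Cache: [M N]
Total: 20 hits, 10 misses, 8 evictions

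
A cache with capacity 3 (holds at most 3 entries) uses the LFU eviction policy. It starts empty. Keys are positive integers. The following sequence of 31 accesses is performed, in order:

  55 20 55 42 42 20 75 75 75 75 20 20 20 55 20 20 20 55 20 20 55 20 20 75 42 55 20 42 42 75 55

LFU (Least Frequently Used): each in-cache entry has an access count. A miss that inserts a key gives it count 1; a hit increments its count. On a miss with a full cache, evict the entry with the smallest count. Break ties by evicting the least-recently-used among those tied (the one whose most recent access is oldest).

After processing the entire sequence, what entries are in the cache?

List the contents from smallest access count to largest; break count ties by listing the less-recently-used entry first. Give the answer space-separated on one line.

Answer: 55 75 20

Derivation:
LFU simulation (capacity=3):
  1. access 55: MISS. Cache: [55(c=1)]
  2. access 20: MISS. Cache: [55(c=1) 20(c=1)]
  3. access 55: HIT, count now 2. Cache: [20(c=1) 55(c=2)]
  4. access 42: MISS. Cache: [20(c=1) 42(c=1) 55(c=2)]
  5. access 42: HIT, count now 2. Cache: [20(c=1) 55(c=2) 42(c=2)]
  6. access 20: HIT, count now 2. Cache: [55(c=2) 42(c=2) 20(c=2)]
  7. access 75: MISS, evict 55(c=2). Cache: [75(c=1) 42(c=2) 20(c=2)]
  8. access 75: HIT, count now 2. Cache: [42(c=2) 20(c=2) 75(c=2)]
  9. access 75: HIT, count now 3. Cache: [42(c=2) 20(c=2) 75(c=3)]
  10. access 75: HIT, count now 4. Cache: [42(c=2) 20(c=2) 75(c=4)]
  11. access 20: HIT, count now 3. Cache: [42(c=2) 20(c=3) 75(c=4)]
  12. access 20: HIT, count now 4. Cache: [42(c=2) 75(c=4) 20(c=4)]
  13. access 20: HIT, count now 5. Cache: [42(c=2) 75(c=4) 20(c=5)]
  14. access 55: MISS, evict 42(c=2). Cache: [55(c=1) 75(c=4) 20(c=5)]
  15. access 20: HIT, count now 6. Cache: [55(c=1) 75(c=4) 20(c=6)]
  16. access 20: HIT, count now 7. Cache: [55(c=1) 75(c=4) 20(c=7)]
  17. access 20: HIT, count now 8. Cache: [55(c=1) 75(c=4) 20(c=8)]
  18. access 55: HIT, count now 2. Cache: [55(c=2) 75(c=4) 20(c=8)]
  19. access 20: HIT, count now 9. Cache: [55(c=2) 75(c=4) 20(c=9)]
  20. access 20: HIT, count now 10. Cache: [55(c=2) 75(c=4) 20(c=10)]
  21. access 55: HIT, count now 3. Cache: [55(c=3) 75(c=4) 20(c=10)]
  22. access 20: HIT, count now 11. Cache: [55(c=3) 75(c=4) 20(c=11)]
  23. access 20: HIT, count now 12. Cache: [55(c=3) 75(c=4) 20(c=12)]
  24. access 75: HIT, count now 5. Cache: [55(c=3) 75(c=5) 20(c=12)]
  25. access 42: MISS, evict 55(c=3). Cache: [42(c=1) 75(c=5) 20(c=12)]
  26. access 55: MISS, evict 42(c=1). Cache: [55(c=1) 75(c=5) 20(c=12)]
  27. access 20: HIT, count now 13. Cache: [55(c=1) 75(c=5) 20(c=13)]
  28. access 42: MISS, evict 55(c=1). Cache: [42(c=1) 75(c=5) 20(c=13)]
  29. access 42: HIT, count now 2. Cache: [42(c=2) 75(c=5) 20(c=13)]
  30. access 75: HIT, count now 6. Cache: [42(c=2) 75(c=6) 20(c=13)]
  31. access 55: MISS, evict 42(c=2). Cache: [55(c=1) 75(c=6) 20(c=13)]
Total: 22 hits, 9 misses, 6 evictions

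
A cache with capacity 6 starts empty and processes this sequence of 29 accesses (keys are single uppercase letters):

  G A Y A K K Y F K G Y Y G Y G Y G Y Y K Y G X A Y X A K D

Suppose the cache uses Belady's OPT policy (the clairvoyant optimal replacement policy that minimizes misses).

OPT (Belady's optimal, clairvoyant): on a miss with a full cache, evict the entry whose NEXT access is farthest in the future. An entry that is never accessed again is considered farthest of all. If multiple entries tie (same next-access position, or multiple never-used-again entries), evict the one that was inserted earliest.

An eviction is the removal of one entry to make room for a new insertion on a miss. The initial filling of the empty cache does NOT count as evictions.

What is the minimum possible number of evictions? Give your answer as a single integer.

OPT (Belady) simulation (capacity=6):
  1. access G: MISS. Cache: [G]
  2. access A: MISS. Cache: [G A]
  3. access Y: MISS. Cache: [G A Y]
  4. access A: HIT. Next use of A: step 24. Cache: [G A Y]
  5. access K: MISS. Cache: [G A Y K]
  6. access K: HIT. Next use of K: step 9. Cache: [G A Y K]
  7. access Y: HIT. Next use of Y: step 11. Cache: [G A Y K]
  8. access F: MISS. Cache: [G A Y K F]
  9. access K: HIT. Next use of K: step 20. Cache: [G A Y K F]
  10. access G: HIT. Next use of G: step 13. Cache: [G A Y K F]
  11. access Y: HIT. Next use of Y: step 12. Cache: [G A Y K F]
  12. access Y: HIT. Next use of Y: step 14. Cache: [G A Y K F]
  13. access G: HIT. Next use of G: step 15. Cache: [G A Y K F]
  14. access Y: HIT. Next use of Y: step 16. Cache: [G A Y K F]
  15. access G: HIT. Next use of G: step 17. Cache: [G A Y K F]
  16. access Y: HIT. Next use of Y: step 18. Cache: [G A Y K F]
  17. access G: HIT. Next use of G: step 22. Cache: [G A Y K F]
  18. access Y: HIT. Next use of Y: step 19. Cache: [G A Y K F]
  19. access Y: HIT. Next use of Y: step 21. Cache: [G A Y K F]
  20. access K: HIT. Next use of K: step 28. Cache: [G A Y K F]
  21. access Y: HIT. Next use of Y: step 25. Cache: [G A Y K F]
  22. access G: HIT. Next use of G: never. Cache: [G A Y K F]
  23. access X: MISS. Cache: [G A Y K F X]
  24. access A: HIT. Next use of A: step 27. Cache: [G A Y K F X]
  25. access Y: HIT. Next use of Y: never. Cache: [G A Y K F X]
  26. access X: HIT. Next use of X: never. Cache: [G A Y K F X]
  27. access A: HIT. Next use of A: never. Cache: [G A Y K F X]
  28. access K: HIT. Next use of K: never. Cache: [G A Y K F X]
  29. access D: MISS, evict G (next use: never). Cache: [A Y K F X D]
Total: 22 hits, 7 misses, 1 evictions

Answer: 1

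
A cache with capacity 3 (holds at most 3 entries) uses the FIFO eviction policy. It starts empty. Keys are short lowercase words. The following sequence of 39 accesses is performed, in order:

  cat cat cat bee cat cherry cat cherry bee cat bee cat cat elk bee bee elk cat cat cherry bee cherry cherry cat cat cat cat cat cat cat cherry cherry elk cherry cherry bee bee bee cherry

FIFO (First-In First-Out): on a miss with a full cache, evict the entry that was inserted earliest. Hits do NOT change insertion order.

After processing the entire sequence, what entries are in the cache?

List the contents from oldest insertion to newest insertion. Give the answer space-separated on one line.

Answer: bee cherry elk

Derivation:
FIFO simulation (capacity=3):
  1. access cat: MISS. Cache (old->new): [cat]
  2. access cat: HIT. Cache (old->new): [cat]
  3. access cat: HIT. Cache (old->new): [cat]
  4. access bee: MISS. Cache (old->new): [cat bee]
  5. access cat: HIT. Cache (old->new): [cat bee]
  6. access cherry: MISS. Cache (old->new): [cat bee cherry]
  7. access cat: HIT. Cache (old->new): [cat bee cherry]
  8. access cherry: HIT. Cache (old->new): [cat bee cherry]
  9. access bee: HIT. Cache (old->new): [cat bee cherry]
  10. access cat: HIT. Cache (old->new): [cat bee cherry]
  11. access bee: HIT. Cache (old->new): [cat bee cherry]
  12. access cat: HIT. Cache (old->new): [cat bee cherry]
  13. access cat: HIT. Cache (old->new): [cat bee cherry]
  14. access elk: MISS, evict cat. Cache (old->new): [bee cherry elk]
  15. access bee: HIT. Cache (old->new): [bee cherry elk]
  16. access bee: HIT. Cache (old->new): [bee cherry elk]
  17. access elk: HIT. Cache (old->new): [bee cherry elk]
  18. access cat: MISS, evict bee. Cache (old->new): [cherry elk cat]
  19. access cat: HIT. Cache (old->new): [cherry elk cat]
  20. access cherry: HIT. Cache (old->new): [cherry elk cat]
  21. access bee: MISS, evict cherry. Cache (old->new): [elk cat bee]
  22. access cherry: MISS, evict elk. Cache (old->new): [cat bee cherry]
  23. access cherry: HIT. Cache (old->new): [cat bee cherry]
  24. access cat: HIT. Cache (old->new): [cat bee cherry]
  25. access cat: HIT. Cache (old->new): [cat bee cherry]
  26. access cat: HIT. Cache (old->new): [cat bee cherry]
  27. access cat: HIT. Cache (old->new): [cat bee cherry]
  28. access cat: HIT. Cache (old->new): [cat bee cherry]
  29. access cat: HIT. Cache (old->new): [cat bee cherry]
  30. access cat: HIT. Cache (old->new): [cat bee cherry]
  31. access cherry: HIT. Cache (old->new): [cat bee cherry]
  32. access cherry: HIT. Cache (old->new): [cat bee cherry]
  33. access elk: MISS, evict cat. Cache (old->new): [bee cherry elk]
  34. access cherry: HIT. Cache (old->new): [bee cherry elk]
  35. access cherry: HIT. Cache (old->new): [bee cherry elk]
  36. access bee: HIT. Cache (old->new): [bee cherry elk]
  37. access bee: HIT. Cache (old->new): [bee cherry elk]
  38. access bee: HIT. Cache (old->new): [bee cherry elk]
  39. access cherry: HIT. Cache (old->new): [bee cherry elk]
Total: 31 hits, 8 misses, 5 evictions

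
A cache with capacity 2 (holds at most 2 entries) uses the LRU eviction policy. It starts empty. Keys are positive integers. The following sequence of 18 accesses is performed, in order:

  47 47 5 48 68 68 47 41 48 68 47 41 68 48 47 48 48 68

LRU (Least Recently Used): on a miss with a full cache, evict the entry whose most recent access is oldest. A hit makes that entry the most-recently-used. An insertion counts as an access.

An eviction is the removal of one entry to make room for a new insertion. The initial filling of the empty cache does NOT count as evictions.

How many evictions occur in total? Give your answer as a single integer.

Answer: 12

Derivation:
LRU simulation (capacity=2):
  1. access 47: MISS. Cache (LRU->MRU): [47]
  2. access 47: HIT. Cache (LRU->MRU): [47]
  3. access 5: MISS. Cache (LRU->MRU): [47 5]
  4. access 48: MISS, evict 47. Cache (LRU->MRU): [5 48]
  5. access 68: MISS, evict 5. Cache (LRU->MRU): [48 68]
  6. access 68: HIT. Cache (LRU->MRU): [48 68]
  7. access 47: MISS, evict 48. Cache (LRU->MRU): [68 47]
  8. access 41: MISS, evict 68. Cache (LRU->MRU): [47 41]
  9. access 48: MISS, evict 47. Cache (LRU->MRU): [41 48]
  10. access 68: MISS, evict 41. Cache (LRU->MRU): [48 68]
  11. access 47: MISS, evict 48. Cache (LRU->MRU): [68 47]
  12. access 41: MISS, evict 68. Cache (LRU->MRU): [47 41]
  13. access 68: MISS, evict 47. Cache (LRU->MRU): [41 68]
  14. access 48: MISS, evict 41. Cache (LRU->MRU): [68 48]
  15. access 47: MISS, evict 68. Cache (LRU->MRU): [48 47]
  16. access 48: HIT. Cache (LRU->MRU): [47 48]
  17. access 48: HIT. Cache (LRU->MRU): [47 48]
  18. access 68: MISS, evict 47. Cache (LRU->MRU): [48 68]
Total: 4 hits, 14 misses, 12 evictions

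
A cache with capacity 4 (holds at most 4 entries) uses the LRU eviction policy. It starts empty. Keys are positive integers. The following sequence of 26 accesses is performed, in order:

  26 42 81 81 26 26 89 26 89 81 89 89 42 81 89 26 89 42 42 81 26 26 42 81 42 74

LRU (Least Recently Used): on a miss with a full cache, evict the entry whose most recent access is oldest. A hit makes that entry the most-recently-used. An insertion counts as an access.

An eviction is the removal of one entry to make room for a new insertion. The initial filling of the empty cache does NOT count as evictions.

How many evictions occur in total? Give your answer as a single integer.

Answer: 1

Derivation:
LRU simulation (capacity=4):
  1. access 26: MISS. Cache (LRU->MRU): [26]
  2. access 42: MISS. Cache (LRU->MRU): [26 42]
  3. access 81: MISS. Cache (LRU->MRU): [26 42 81]
  4. access 81: HIT. Cache (LRU->MRU): [26 42 81]
  5. access 26: HIT. Cache (LRU->MRU): [42 81 26]
  6. access 26: HIT. Cache (LRU->MRU): [42 81 26]
  7. access 89: MISS. Cache (LRU->MRU): [42 81 26 89]
  8. access 26: HIT. Cache (LRU->MRU): [42 81 89 26]
  9. access 89: HIT. Cache (LRU->MRU): [42 81 26 89]
  10. access 81: HIT. Cache (LRU->MRU): [42 26 89 81]
  11. access 89: HIT. Cache (LRU->MRU): [42 26 81 89]
  12. access 89: HIT. Cache (LRU->MRU): [42 26 81 89]
  13. access 42: HIT. Cache (LRU->MRU): [26 81 89 42]
  14. access 81: HIT. Cache (LRU->MRU): [26 89 42 81]
  15. access 89: HIT. Cache (LRU->MRU): [26 42 81 89]
  16. access 26: HIT. Cache (LRU->MRU): [42 81 89 26]
  17. access 89: HIT. Cache (LRU->MRU): [42 81 26 89]
  18. access 42: HIT. Cache (LRU->MRU): [81 26 89 42]
  19. access 42: HIT. Cache (LRU->MRU): [81 26 89 42]
  20. access 81: HIT. Cache (LRU->MRU): [26 89 42 81]
  21. access 26: HIT. Cache (LRU->MRU): [89 42 81 26]
  22. access 26: HIT. Cache (LRU->MRU): [89 42 81 26]
  23. access 42: HIT. Cache (LRU->MRU): [89 81 26 42]
  24. access 81: HIT. Cache (LRU->MRU): [89 26 42 81]
  25. access 42: HIT. Cache (LRU->MRU): [89 26 81 42]
  26. access 74: MISS, evict 89. Cache (LRU->MRU): [26 81 42 74]
Total: 21 hits, 5 misses, 1 evictions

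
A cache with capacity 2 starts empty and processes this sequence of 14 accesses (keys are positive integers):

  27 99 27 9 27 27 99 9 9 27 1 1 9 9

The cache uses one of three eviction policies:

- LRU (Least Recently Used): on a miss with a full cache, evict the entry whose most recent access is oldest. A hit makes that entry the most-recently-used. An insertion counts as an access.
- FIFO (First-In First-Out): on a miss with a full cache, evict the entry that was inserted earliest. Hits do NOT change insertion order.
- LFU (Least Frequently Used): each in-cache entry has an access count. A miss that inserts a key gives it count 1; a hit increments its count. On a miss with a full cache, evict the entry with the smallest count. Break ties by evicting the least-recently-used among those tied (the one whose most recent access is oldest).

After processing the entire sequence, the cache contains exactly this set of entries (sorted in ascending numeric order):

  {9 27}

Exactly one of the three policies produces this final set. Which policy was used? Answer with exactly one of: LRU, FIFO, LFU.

Simulating under each policy and comparing final sets:
  LRU: final set = {1 9} -> differs
  FIFO: final set = {1 9} -> differs
  LFU: final set = {9 27} -> MATCHES target
Only LFU produces the target set.

Answer: LFU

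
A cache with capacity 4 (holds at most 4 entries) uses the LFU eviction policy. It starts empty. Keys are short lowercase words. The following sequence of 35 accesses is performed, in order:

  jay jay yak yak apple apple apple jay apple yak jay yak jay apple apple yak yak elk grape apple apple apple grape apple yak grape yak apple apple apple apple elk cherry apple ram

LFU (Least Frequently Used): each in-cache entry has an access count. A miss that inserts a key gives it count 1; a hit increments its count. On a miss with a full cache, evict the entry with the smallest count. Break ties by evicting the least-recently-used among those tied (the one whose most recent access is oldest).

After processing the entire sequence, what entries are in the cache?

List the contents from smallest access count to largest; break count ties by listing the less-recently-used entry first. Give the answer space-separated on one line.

LFU simulation (capacity=4):
  1. access jay: MISS. Cache: [jay(c=1)]
  2. access jay: HIT, count now 2. Cache: [jay(c=2)]
  3. access yak: MISS. Cache: [yak(c=1) jay(c=2)]
  4. access yak: HIT, count now 2. Cache: [jay(c=2) yak(c=2)]
  5. access apple: MISS. Cache: [apple(c=1) jay(c=2) yak(c=2)]
  6. access apple: HIT, count now 2. Cache: [jay(c=2) yak(c=2) apple(c=2)]
  7. access apple: HIT, count now 3. Cache: [jay(c=2) yak(c=2) apple(c=3)]
  8. access jay: HIT, count now 3. Cache: [yak(c=2) apple(c=3) jay(c=3)]
  9. access apple: HIT, count now 4. Cache: [yak(c=2) jay(c=3) apple(c=4)]
  10. access yak: HIT, count now 3. Cache: [jay(c=3) yak(c=3) apple(c=4)]
  11. access jay: HIT, count now 4. Cache: [yak(c=3) apple(c=4) jay(c=4)]
  12. access yak: HIT, count now 4. Cache: [apple(c=4) jay(c=4) yak(c=4)]
  13. access jay: HIT, count now 5. Cache: [apple(c=4) yak(c=4) jay(c=5)]
  14. access apple: HIT, count now 5. Cache: [yak(c=4) jay(c=5) apple(c=5)]
  15. access apple: HIT, count now 6. Cache: [yak(c=4) jay(c=5) apple(c=6)]
  16. access yak: HIT, count now 5. Cache: [jay(c=5) yak(c=5) apple(c=6)]
  17. access yak: HIT, count now 6. Cache: [jay(c=5) apple(c=6) yak(c=6)]
  18. access elk: MISS. Cache: [elk(c=1) jay(c=5) apple(c=6) yak(c=6)]
  19. access grape: MISS, evict elk(c=1). Cache: [grape(c=1) jay(c=5) apple(c=6) yak(c=6)]
  20. access apple: HIT, count now 7. Cache: [grape(c=1) jay(c=5) yak(c=6) apple(c=7)]
  21. access apple: HIT, count now 8. Cache: [grape(c=1) jay(c=5) yak(c=6) apple(c=8)]
  22. access apple: HIT, count now 9. Cache: [grape(c=1) jay(c=5) yak(c=6) apple(c=9)]
  23. access grape: HIT, count now 2. Cache: [grape(c=2) jay(c=5) yak(c=6) apple(c=9)]
  24. access apple: HIT, count now 10. Cache: [grape(c=2) jay(c=5) yak(c=6) apple(c=10)]
  25. access yak: HIT, count now 7. Cache: [grape(c=2) jay(c=5) yak(c=7) apple(c=10)]
  26. access grape: HIT, count now 3. Cache: [grape(c=3) jay(c=5) yak(c=7) apple(c=10)]
  27. access yak: HIT, count now 8. Cache: [grape(c=3) jay(c=5) yak(c=8) apple(c=10)]
  28. access apple: HIT, count now 11. Cache: [grape(c=3) jay(c=5) yak(c=8) apple(c=11)]
  29. access apple: HIT, count now 12. Cache: [grape(c=3) jay(c=5) yak(c=8) apple(c=12)]
  30. access apple: HIT, count now 13. Cache: [grape(c=3) jay(c=5) yak(c=8) apple(c=13)]
  31. access apple: HIT, count now 14. Cache: [grape(c=3) jay(c=5) yak(c=8) apple(c=14)]
  32. access elk: MISS, evict grape(c=3). Cache: [elk(c=1) jay(c=5) yak(c=8) apple(c=14)]
  33. access cherry: MISS, evict elk(c=1). Cache: [cherry(c=1) jay(c=5) yak(c=8) apple(c=14)]
  34. access apple: HIT, count now 15. Cache: [cherry(c=1) jay(c=5) yak(c=8) apple(c=15)]
  35. access ram: MISS, evict cherry(c=1). Cache: [ram(c=1) jay(c=5) yak(c=8) apple(c=15)]
Total: 27 hits, 8 misses, 4 evictions

Answer: ram jay yak apple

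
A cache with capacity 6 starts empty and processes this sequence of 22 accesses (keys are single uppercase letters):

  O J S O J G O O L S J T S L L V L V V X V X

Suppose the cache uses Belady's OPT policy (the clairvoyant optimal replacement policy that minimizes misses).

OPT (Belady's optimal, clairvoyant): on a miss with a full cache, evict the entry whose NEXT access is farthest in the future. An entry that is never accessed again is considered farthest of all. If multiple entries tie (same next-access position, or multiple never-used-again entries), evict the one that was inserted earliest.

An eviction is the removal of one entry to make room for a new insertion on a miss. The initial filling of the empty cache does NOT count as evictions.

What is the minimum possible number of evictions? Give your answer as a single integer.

Answer: 2

Derivation:
OPT (Belady) simulation (capacity=6):
  1. access O: MISS. Cache: [O]
  2. access J: MISS. Cache: [O J]
  3. access S: MISS. Cache: [O J S]
  4. access O: HIT. Next use of O: step 7. Cache: [O J S]
  5. access J: HIT. Next use of J: step 11. Cache: [O J S]
  6. access G: MISS. Cache: [O J S G]
  7. access O: HIT. Next use of O: step 8. Cache: [O J S G]
  8. access O: HIT. Next use of O: never. Cache: [O J S G]
  9. access L: MISS. Cache: [O J S G L]
  10. access S: HIT. Next use of S: step 13. Cache: [O J S G L]
  11. access J: HIT. Next use of J: never. Cache: [O J S G L]
  12. access T: MISS. Cache: [O J S G L T]
  13. access S: HIT. Next use of S: never. Cache: [O J S G L T]
  14. access L: HIT. Next use of L: step 15. Cache: [O J S G L T]
  15. access L: HIT. Next use of L: step 17. Cache: [O J S G L T]
  16. access V: MISS, evict O (next use: never). Cache: [J S G L T V]
  17. access L: HIT. Next use of L: never. Cache: [J S G L T V]
  18. access V: HIT. Next use of V: step 19. Cache: [J S G L T V]
  19. access V: HIT. Next use of V: step 21. Cache: [J S G L T V]
  20. access X: MISS, evict J (next use: never). Cache: [S G L T V X]
  21. access V: HIT. Next use of V: never. Cache: [S G L T V X]
  22. access X: HIT. Next use of X: never. Cache: [S G L T V X]
Total: 14 hits, 8 misses, 2 evictions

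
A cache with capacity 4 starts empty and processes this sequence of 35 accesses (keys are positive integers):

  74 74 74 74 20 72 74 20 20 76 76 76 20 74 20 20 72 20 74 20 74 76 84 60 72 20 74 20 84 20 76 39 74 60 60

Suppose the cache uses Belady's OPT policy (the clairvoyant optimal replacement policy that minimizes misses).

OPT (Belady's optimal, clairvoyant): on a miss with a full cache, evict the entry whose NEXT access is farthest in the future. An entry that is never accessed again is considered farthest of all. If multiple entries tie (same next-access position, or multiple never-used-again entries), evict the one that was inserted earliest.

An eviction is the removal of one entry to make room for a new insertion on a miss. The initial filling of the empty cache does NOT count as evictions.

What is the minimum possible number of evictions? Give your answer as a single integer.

OPT (Belady) simulation (capacity=4):
  1. access 74: MISS. Cache: [74]
  2. access 74: HIT. Next use of 74: step 3. Cache: [74]
  3. access 74: HIT. Next use of 74: step 4. Cache: [74]
  4. access 74: HIT. Next use of 74: step 7. Cache: [74]
  5. access 20: MISS. Cache: [74 20]
  6. access 72: MISS. Cache: [74 20 72]
  7. access 74: HIT. Next use of 74: step 14. Cache: [74 20 72]
  8. access 20: HIT. Next use of 20: step 9. Cache: [74 20 72]
  9. access 20: HIT. Next use of 20: step 13. Cache: [74 20 72]
  10. access 76: MISS. Cache: [74 20 72 76]
  11. access 76: HIT. Next use of 76: step 12. Cache: [74 20 72 76]
  12. access 76: HIT. Next use of 76: step 22. Cache: [74 20 72 76]
  13. access 20: HIT. Next use of 20: step 15. Cache: [74 20 72 76]
  14. access 74: HIT. Next use of 74: step 19. Cache: [74 20 72 76]
  15. access 20: HIT. Next use of 20: step 16. Cache: [74 20 72 76]
  16. access 20: HIT. Next use of 20: step 18. Cache: [74 20 72 76]
  17. access 72: HIT. Next use of 72: step 25. Cache: [74 20 72 76]
  18. access 20: HIT. Next use of 20: step 20. Cache: [74 20 72 76]
  19. access 74: HIT. Next use of 74: step 21. Cache: [74 20 72 76]
  20. access 20: HIT. Next use of 20: step 26. Cache: [74 20 72 76]
  21. access 74: HIT. Next use of 74: step 27. Cache: [74 20 72 76]
  22. access 76: HIT. Next use of 76: step 31. Cache: [74 20 72 76]
  23. access 84: MISS, evict 76 (next use: step 31). Cache: [74 20 72 84]
  24. access 60: MISS, evict 84 (next use: step 29). Cache: [74 20 72 60]
  25. access 72: HIT. Next use of 72: never. Cache: [74 20 72 60]
  26. access 20: HIT. Next use of 20: step 28. Cache: [74 20 72 60]
  27. access 74: HIT. Next use of 74: step 33. Cache: [74 20 72 60]
  28. access 20: HIT. Next use of 20: step 30. Cache: [74 20 72 60]
  29. access 84: MISS, evict 72 (next use: never). Cache: [74 20 60 84]
  30. access 20: HIT. Next use of 20: never. Cache: [74 20 60 84]
  31. access 76: MISS, evict 20 (next use: never). Cache: [74 60 84 76]
  32. access 39: MISS, evict 84 (next use: never). Cache: [74 60 76 39]
  33. access 74: HIT. Next use of 74: never. Cache: [74 60 76 39]
  34. access 60: HIT. Next use of 60: step 35. Cache: [74 60 76 39]
  35. access 60: HIT. Next use of 60: never. Cache: [74 60 76 39]
Total: 26 hits, 9 misses, 5 evictions

Answer: 5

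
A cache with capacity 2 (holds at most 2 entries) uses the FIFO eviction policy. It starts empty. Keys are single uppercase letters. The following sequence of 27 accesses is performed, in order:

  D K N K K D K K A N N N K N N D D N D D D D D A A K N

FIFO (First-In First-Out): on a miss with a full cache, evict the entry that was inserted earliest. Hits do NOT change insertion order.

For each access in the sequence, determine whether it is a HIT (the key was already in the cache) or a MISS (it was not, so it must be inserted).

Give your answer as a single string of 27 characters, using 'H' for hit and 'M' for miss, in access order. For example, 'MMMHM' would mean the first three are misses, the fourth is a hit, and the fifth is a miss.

Answer: MMMHHMMHMMHHMHHMHMHHHHHMHMM

Derivation:
FIFO simulation (capacity=2):
  1. access D: MISS. Cache (old->new): [D]
  2. access K: MISS. Cache (old->new): [D K]
  3. access N: MISS, evict D. Cache (old->new): [K N]
  4. access K: HIT. Cache (old->new): [K N]
  5. access K: HIT. Cache (old->new): [K N]
  6. access D: MISS, evict K. Cache (old->new): [N D]
  7. access K: MISS, evict N. Cache (old->new): [D K]
  8. access K: HIT. Cache (old->new): [D K]
  9. access A: MISS, evict D. Cache (old->new): [K A]
  10. access N: MISS, evict K. Cache (old->new): [A N]
  11. access N: HIT. Cache (old->new): [A N]
  12. access N: HIT. Cache (old->new): [A N]
  13. access K: MISS, evict A. Cache (old->new): [N K]
  14. access N: HIT. Cache (old->new): [N K]
  15. access N: HIT. Cache (old->new): [N K]
  16. access D: MISS, evict N. Cache (old->new): [K D]
  17. access D: HIT. Cache (old->new): [K D]
  18. access N: MISS, evict K. Cache (old->new): [D N]
  19. access D: HIT. Cache (old->new): [D N]
  20. access D: HIT. Cache (old->new): [D N]
  21. access D: HIT. Cache (old->new): [D N]
  22. access D: HIT. Cache (old->new): [D N]
  23. access D: HIT. Cache (old->new): [D N]
  24. access A: MISS, evict D. Cache (old->new): [N A]
  25. access A: HIT. Cache (old->new): [N A]
  26. access K: MISS, evict N. Cache (old->new): [A K]
  27. access N: MISS, evict A. Cache (old->new): [K N]
Total: 14 hits, 13 misses, 11 evictions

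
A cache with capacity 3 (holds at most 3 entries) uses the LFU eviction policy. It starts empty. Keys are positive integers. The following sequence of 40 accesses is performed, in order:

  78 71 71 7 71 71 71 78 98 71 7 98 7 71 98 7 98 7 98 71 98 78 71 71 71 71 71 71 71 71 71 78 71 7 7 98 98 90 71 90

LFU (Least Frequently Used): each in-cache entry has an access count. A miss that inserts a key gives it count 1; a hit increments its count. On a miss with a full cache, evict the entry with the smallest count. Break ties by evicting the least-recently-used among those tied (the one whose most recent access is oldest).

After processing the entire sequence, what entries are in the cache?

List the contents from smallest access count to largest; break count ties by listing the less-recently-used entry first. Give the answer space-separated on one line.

Answer: 90 78 71

Derivation:
LFU simulation (capacity=3):
  1. access 78: MISS. Cache: [78(c=1)]
  2. access 71: MISS. Cache: [78(c=1) 71(c=1)]
  3. access 71: HIT, count now 2. Cache: [78(c=1) 71(c=2)]
  4. access 7: MISS. Cache: [78(c=1) 7(c=1) 71(c=2)]
  5. access 71: HIT, count now 3. Cache: [78(c=1) 7(c=1) 71(c=3)]
  6. access 71: HIT, count now 4. Cache: [78(c=1) 7(c=1) 71(c=4)]
  7. access 71: HIT, count now 5. Cache: [78(c=1) 7(c=1) 71(c=5)]
  8. access 78: HIT, count now 2. Cache: [7(c=1) 78(c=2) 71(c=5)]
  9. access 98: MISS, evict 7(c=1). Cache: [98(c=1) 78(c=2) 71(c=5)]
  10. access 71: HIT, count now 6. Cache: [98(c=1) 78(c=2) 71(c=6)]
  11. access 7: MISS, evict 98(c=1). Cache: [7(c=1) 78(c=2) 71(c=6)]
  12. access 98: MISS, evict 7(c=1). Cache: [98(c=1) 78(c=2) 71(c=6)]
  13. access 7: MISS, evict 98(c=1). Cache: [7(c=1) 78(c=2) 71(c=6)]
  14. access 71: HIT, count now 7. Cache: [7(c=1) 78(c=2) 71(c=7)]
  15. access 98: MISS, evict 7(c=1). Cache: [98(c=1) 78(c=2) 71(c=7)]
  16. access 7: MISS, evict 98(c=1). Cache: [7(c=1) 78(c=2) 71(c=7)]
  17. access 98: MISS, evict 7(c=1). Cache: [98(c=1) 78(c=2) 71(c=7)]
  18. access 7: MISS, evict 98(c=1). Cache: [7(c=1) 78(c=2) 71(c=7)]
  19. access 98: MISS, evict 7(c=1). Cache: [98(c=1) 78(c=2) 71(c=7)]
  20. access 71: HIT, count now 8. Cache: [98(c=1) 78(c=2) 71(c=8)]
  21. access 98: HIT, count now 2. Cache: [78(c=2) 98(c=2) 71(c=8)]
  22. access 78: HIT, count now 3. Cache: [98(c=2) 78(c=3) 71(c=8)]
  23. access 71: HIT, count now 9. Cache: [98(c=2) 78(c=3) 71(c=9)]
  24. access 71: HIT, count now 10. Cache: [98(c=2) 78(c=3) 71(c=10)]
  25. access 71: HIT, count now 11. Cache: [98(c=2) 78(c=3) 71(c=11)]
  26. access 71: HIT, count now 12. Cache: [98(c=2) 78(c=3) 71(c=12)]
  27. access 71: HIT, count now 13. Cache: [98(c=2) 78(c=3) 71(c=13)]
  28. access 71: HIT, count now 14. Cache: [98(c=2) 78(c=3) 71(c=14)]
  29. access 71: HIT, count now 15. Cache: [98(c=2) 78(c=3) 71(c=15)]
  30. access 71: HIT, count now 16. Cache: [98(c=2) 78(c=3) 71(c=16)]
  31. access 71: HIT, count now 17. Cache: [98(c=2) 78(c=3) 71(c=17)]
  32. access 78: HIT, count now 4. Cache: [98(c=2) 78(c=4) 71(c=17)]
  33. access 71: HIT, count now 18. Cache: [98(c=2) 78(c=4) 71(c=18)]
  34. access 7: MISS, evict 98(c=2). Cache: [7(c=1) 78(c=4) 71(c=18)]
  35. access 7: HIT, count now 2. Cache: [7(c=2) 78(c=4) 71(c=18)]
  36. access 98: MISS, evict 7(c=2). Cache: [98(c=1) 78(c=4) 71(c=18)]
  37. access 98: HIT, count now 2. Cache: [98(c=2) 78(c=4) 71(c=18)]
  38. access 90: MISS, evict 98(c=2). Cache: [90(c=1) 78(c=4) 71(c=18)]
  39. access 71: HIT, count now 19. Cache: [90(c=1) 78(c=4) 71(c=19)]
  40. access 90: HIT, count now 2. Cache: [90(c=2) 78(c=4) 71(c=19)]
Total: 25 hits, 15 misses, 12 evictions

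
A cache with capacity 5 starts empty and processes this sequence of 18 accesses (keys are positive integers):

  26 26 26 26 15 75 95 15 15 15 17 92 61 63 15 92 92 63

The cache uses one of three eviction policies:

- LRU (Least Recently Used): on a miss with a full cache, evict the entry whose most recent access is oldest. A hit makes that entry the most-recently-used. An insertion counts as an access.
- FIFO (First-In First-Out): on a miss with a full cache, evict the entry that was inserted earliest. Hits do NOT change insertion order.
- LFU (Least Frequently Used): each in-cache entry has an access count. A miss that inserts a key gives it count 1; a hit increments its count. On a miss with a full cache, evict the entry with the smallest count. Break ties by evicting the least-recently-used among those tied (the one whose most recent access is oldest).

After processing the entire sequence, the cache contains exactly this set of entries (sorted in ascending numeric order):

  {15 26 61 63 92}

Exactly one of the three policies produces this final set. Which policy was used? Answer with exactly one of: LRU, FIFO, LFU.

Answer: LFU

Derivation:
Simulating under each policy and comparing final sets:
  LRU: final set = {15 17 61 63 92} -> differs
  FIFO: final set = {15 17 61 63 92} -> differs
  LFU: final set = {15 26 61 63 92} -> MATCHES target
Only LFU produces the target set.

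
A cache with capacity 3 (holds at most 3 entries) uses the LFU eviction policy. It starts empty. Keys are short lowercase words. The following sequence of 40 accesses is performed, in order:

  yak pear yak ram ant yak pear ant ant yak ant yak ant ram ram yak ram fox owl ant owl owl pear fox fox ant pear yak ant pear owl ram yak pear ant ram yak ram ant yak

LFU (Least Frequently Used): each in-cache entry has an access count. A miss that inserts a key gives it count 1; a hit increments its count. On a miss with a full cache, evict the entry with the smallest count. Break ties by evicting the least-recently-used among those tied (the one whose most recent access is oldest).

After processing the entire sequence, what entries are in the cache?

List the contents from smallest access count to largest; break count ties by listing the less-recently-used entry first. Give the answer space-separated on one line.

Answer: ram ant yak

Derivation:
LFU simulation (capacity=3):
  1. access yak: MISS. Cache: [yak(c=1)]
  2. access pear: MISS. Cache: [yak(c=1) pear(c=1)]
  3. access yak: HIT, count now 2. Cache: [pear(c=1) yak(c=2)]
  4. access ram: MISS. Cache: [pear(c=1) ram(c=1) yak(c=2)]
  5. access ant: MISS, evict pear(c=1). Cache: [ram(c=1) ant(c=1) yak(c=2)]
  6. access yak: HIT, count now 3. Cache: [ram(c=1) ant(c=1) yak(c=3)]
  7. access pear: MISS, evict ram(c=1). Cache: [ant(c=1) pear(c=1) yak(c=3)]
  8. access ant: HIT, count now 2. Cache: [pear(c=1) ant(c=2) yak(c=3)]
  9. access ant: HIT, count now 3. Cache: [pear(c=1) yak(c=3) ant(c=3)]
  10. access yak: HIT, count now 4. Cache: [pear(c=1) ant(c=3) yak(c=4)]
  11. access ant: HIT, count now 4. Cache: [pear(c=1) yak(c=4) ant(c=4)]
  12. access yak: HIT, count now 5. Cache: [pear(c=1) ant(c=4) yak(c=5)]
  13. access ant: HIT, count now 5. Cache: [pear(c=1) yak(c=5) ant(c=5)]
  14. access ram: MISS, evict pear(c=1). Cache: [ram(c=1) yak(c=5) ant(c=5)]
  15. access ram: HIT, count now 2. Cache: [ram(c=2) yak(c=5) ant(c=5)]
  16. access yak: HIT, count now 6. Cache: [ram(c=2) ant(c=5) yak(c=6)]
  17. access ram: HIT, count now 3. Cache: [ram(c=3) ant(c=5) yak(c=6)]
  18. access fox: MISS, evict ram(c=3). Cache: [fox(c=1) ant(c=5) yak(c=6)]
  19. access owl: MISS, evict fox(c=1). Cache: [owl(c=1) ant(c=5) yak(c=6)]
  20. access ant: HIT, count now 6. Cache: [owl(c=1) yak(c=6) ant(c=6)]
  21. access owl: HIT, count now 2. Cache: [owl(c=2) yak(c=6) ant(c=6)]
  22. access owl: HIT, count now 3. Cache: [owl(c=3) yak(c=6) ant(c=6)]
  23. access pear: MISS, evict owl(c=3). Cache: [pear(c=1) yak(c=6) ant(c=6)]
  24. access fox: MISS, evict pear(c=1). Cache: [fox(c=1) yak(c=6) ant(c=6)]
  25. access fox: HIT, count now 2. Cache: [fox(c=2) yak(c=6) ant(c=6)]
  26. access ant: HIT, count now 7. Cache: [fox(c=2) yak(c=6) ant(c=7)]
  27. access pear: MISS, evict fox(c=2). Cache: [pear(c=1) yak(c=6) ant(c=7)]
  28. access yak: HIT, count now 7. Cache: [pear(c=1) ant(c=7) yak(c=7)]
  29. access ant: HIT, count now 8. Cache: [pear(c=1) yak(c=7) ant(c=8)]
  30. access pear: HIT, count now 2. Cache: [pear(c=2) yak(c=7) ant(c=8)]
  31. access owl: MISS, evict pear(c=2). Cache: [owl(c=1) yak(c=7) ant(c=8)]
  32. access ram: MISS, evict owl(c=1). Cache: [ram(c=1) yak(c=7) ant(c=8)]
  33. access yak: HIT, count now 8. Cache: [ram(c=1) ant(c=8) yak(c=8)]
  34. access pear: MISS, evict ram(c=1). Cache: [pear(c=1) ant(c=8) yak(c=8)]
  35. access ant: HIT, count now 9. Cache: [pear(c=1) yak(c=8) ant(c=9)]
  36. access ram: MISS, evict pear(c=1). Cache: [ram(c=1) yak(c=8) ant(c=9)]
  37. access yak: HIT, count now 9. Cache: [ram(c=1) ant(c=9) yak(c=9)]
  38. access ram: HIT, count now 2. Cache: [ram(c=2) ant(c=9) yak(c=9)]
  39. access ant: HIT, count now 10. Cache: [ram(c=2) yak(c=9) ant(c=10)]
  40. access yak: HIT, count now 10. Cache: [ram(c=2) ant(c=10) yak(c=10)]
Total: 25 hits, 15 misses, 12 evictions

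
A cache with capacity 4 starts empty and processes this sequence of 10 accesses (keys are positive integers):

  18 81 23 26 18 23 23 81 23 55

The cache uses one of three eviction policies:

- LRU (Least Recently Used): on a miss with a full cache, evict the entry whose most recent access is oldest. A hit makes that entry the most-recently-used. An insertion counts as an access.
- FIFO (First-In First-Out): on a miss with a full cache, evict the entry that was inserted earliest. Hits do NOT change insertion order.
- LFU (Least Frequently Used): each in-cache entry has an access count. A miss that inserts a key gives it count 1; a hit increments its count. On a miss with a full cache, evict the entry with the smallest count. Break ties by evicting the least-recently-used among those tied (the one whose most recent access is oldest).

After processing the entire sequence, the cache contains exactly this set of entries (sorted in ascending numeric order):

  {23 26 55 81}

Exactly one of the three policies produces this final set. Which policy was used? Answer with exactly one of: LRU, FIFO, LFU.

Simulating under each policy and comparing final sets:
  LRU: final set = {18 23 55 81} -> differs
  FIFO: final set = {23 26 55 81} -> MATCHES target
  LFU: final set = {18 23 55 81} -> differs
Only FIFO produces the target set.

Answer: FIFO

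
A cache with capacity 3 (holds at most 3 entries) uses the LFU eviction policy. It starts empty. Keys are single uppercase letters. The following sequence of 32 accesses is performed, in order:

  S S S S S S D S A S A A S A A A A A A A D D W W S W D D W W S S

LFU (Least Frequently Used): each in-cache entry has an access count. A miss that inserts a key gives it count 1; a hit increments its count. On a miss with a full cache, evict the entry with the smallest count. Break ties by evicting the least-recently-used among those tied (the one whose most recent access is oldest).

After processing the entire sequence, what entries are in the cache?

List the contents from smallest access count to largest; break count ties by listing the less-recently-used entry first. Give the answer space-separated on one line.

Answer: W A S

Derivation:
LFU simulation (capacity=3):
  1. access S: MISS. Cache: [S(c=1)]
  2. access S: HIT, count now 2. Cache: [S(c=2)]
  3. access S: HIT, count now 3. Cache: [S(c=3)]
  4. access S: HIT, count now 4. Cache: [S(c=4)]
  5. access S: HIT, count now 5. Cache: [S(c=5)]
  6. access S: HIT, count now 6. Cache: [S(c=6)]
  7. access D: MISS. Cache: [D(c=1) S(c=6)]
  8. access S: HIT, count now 7. Cache: [D(c=1) S(c=7)]
  9. access A: MISS. Cache: [D(c=1) A(c=1) S(c=7)]
  10. access S: HIT, count now 8. Cache: [D(c=1) A(c=1) S(c=8)]
  11. access A: HIT, count now 2. Cache: [D(c=1) A(c=2) S(c=8)]
  12. access A: HIT, count now 3. Cache: [D(c=1) A(c=3) S(c=8)]
  13. access S: HIT, count now 9. Cache: [D(c=1) A(c=3) S(c=9)]
  14. access A: HIT, count now 4. Cache: [D(c=1) A(c=4) S(c=9)]
  15. access A: HIT, count now 5. Cache: [D(c=1) A(c=5) S(c=9)]
  16. access A: HIT, count now 6. Cache: [D(c=1) A(c=6) S(c=9)]
  17. access A: HIT, count now 7. Cache: [D(c=1) A(c=7) S(c=9)]
  18. access A: HIT, count now 8. Cache: [D(c=1) A(c=8) S(c=9)]
  19. access A: HIT, count now 9. Cache: [D(c=1) S(c=9) A(c=9)]
  20. access A: HIT, count now 10. Cache: [D(c=1) S(c=9) A(c=10)]
  21. access D: HIT, count now 2. Cache: [D(c=2) S(c=9) A(c=10)]
  22. access D: HIT, count now 3. Cache: [D(c=3) S(c=9) A(c=10)]
  23. access W: MISS, evict D(c=3). Cache: [W(c=1) S(c=9) A(c=10)]
  24. access W: HIT, count now 2. Cache: [W(c=2) S(c=9) A(c=10)]
  25. access S: HIT, count now 10. Cache: [W(c=2) A(c=10) S(c=10)]
  26. access W: HIT, count now 3. Cache: [W(c=3) A(c=10) S(c=10)]
  27. access D: MISS, evict W(c=3). Cache: [D(c=1) A(c=10) S(c=10)]
  28. access D: HIT, count now 2. Cache: [D(c=2) A(c=10) S(c=10)]
  29. access W: MISS, evict D(c=2). Cache: [W(c=1) A(c=10) S(c=10)]
  30. access W: HIT, count now 2. Cache: [W(c=2) A(c=10) S(c=10)]
  31. access S: HIT, count now 11. Cache: [W(c=2) A(c=10) S(c=11)]
  32. access S: HIT, count now 12. Cache: [W(c=2) A(c=10) S(c=12)]
Total: 26 hits, 6 misses, 3 evictions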